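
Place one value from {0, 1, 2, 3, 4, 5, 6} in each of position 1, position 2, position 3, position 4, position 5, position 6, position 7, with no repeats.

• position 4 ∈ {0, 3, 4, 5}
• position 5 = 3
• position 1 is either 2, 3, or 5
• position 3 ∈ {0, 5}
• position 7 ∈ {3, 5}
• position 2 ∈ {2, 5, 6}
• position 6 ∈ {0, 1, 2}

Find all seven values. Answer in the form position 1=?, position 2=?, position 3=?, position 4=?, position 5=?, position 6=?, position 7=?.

position 1=2, position 2=6, position 3=0, position 4=4, position 5=3, position 6=1, position 7=5

position 5 must be 3 (only option left). Eliminate 3 elsewhere: position 1, position 4, position 7.
position 7 must be 5 (only option left). Remove 5 from position 1, position 2, position 3, position 4.
position 1's domain is down to {2}, so position 1 = 2. Strike 2 from position 2, position 6.
position 2's domain is down to {6}, so position 2 = 6.
position 3 must be 0 (only option left). Eliminate 0 elsewhere: position 4, position 6.
position 4's domain is down to {4}, so position 4 = 4.
position 6 must be 1 (only option left).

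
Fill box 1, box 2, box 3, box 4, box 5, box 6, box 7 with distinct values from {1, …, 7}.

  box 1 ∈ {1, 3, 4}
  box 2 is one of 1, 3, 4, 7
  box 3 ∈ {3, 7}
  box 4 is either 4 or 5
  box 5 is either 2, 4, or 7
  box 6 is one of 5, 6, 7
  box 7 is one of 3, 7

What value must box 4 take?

5

Among the 7 variables, 2 fits only box 5 (and all 7 values in {1, 2, 3, 4, 5, 6, 7} must be used), so box 5 = 2.
The 6 still-open variables together cover exactly {1, 3, 4, 5, 6, 7} — 6 values for 6 variables — and 6 appears only in box 6's list, so box 6 = 6.
Among the 5 still-open variables, 5 fits only box 4 (and all 5 values in {1, 3, 4, 5, 7} must be used), so box 4 = 5.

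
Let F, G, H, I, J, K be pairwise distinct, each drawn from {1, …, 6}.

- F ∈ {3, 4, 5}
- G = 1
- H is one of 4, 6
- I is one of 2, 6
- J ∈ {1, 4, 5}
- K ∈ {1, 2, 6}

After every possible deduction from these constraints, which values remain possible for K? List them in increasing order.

2, 6

G must be 1 (only option left). Eliminate 1 elsewhere: J, K.
The 5 still-open variables together cover exactly {2, 3, 4, 5, 6} — 5 values for 5 variables — and 3 appears only in F's list, so F = 3.
The 4 still-open variables together cover exactly {2, 4, 5, 6} — 4 values for 4 variables — and 5 appears only in J's list, so J = 5.
Among the 3 still-open variables, 4 fits only H (and all 3 values in {2, 4, 6} must be used), so H = 4.
No further eliminations apply; K can still be any of 2, 6.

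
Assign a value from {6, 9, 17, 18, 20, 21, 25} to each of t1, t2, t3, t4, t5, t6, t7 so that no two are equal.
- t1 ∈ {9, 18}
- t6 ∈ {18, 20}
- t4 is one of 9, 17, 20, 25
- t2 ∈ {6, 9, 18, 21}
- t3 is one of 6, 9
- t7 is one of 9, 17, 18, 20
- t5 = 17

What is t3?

t5 must be 17 (only option left). Strike 17 from t4, t7.
The 6 still-open variables together cover exactly {6, 9, 18, 20, 21, 25} — 6 values for 6 variables — and 21 appears only in t2's list, so t2 = 21.
The 5 still-open variables draw from only 5 values {6, 9, 18, 20, 25}, so each is used; only t3 can be 6, hence t3 = 6.

6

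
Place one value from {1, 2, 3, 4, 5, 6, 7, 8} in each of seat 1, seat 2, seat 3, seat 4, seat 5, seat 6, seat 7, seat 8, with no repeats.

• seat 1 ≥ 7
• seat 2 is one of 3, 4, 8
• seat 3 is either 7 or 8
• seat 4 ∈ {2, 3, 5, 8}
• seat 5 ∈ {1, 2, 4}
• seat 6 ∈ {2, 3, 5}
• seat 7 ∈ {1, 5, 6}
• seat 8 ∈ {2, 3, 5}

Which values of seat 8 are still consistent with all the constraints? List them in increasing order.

Among the 8 variables, 6 fits only seat 7 (and all 8 values in {1, 2, 3, 4, 5, 6, 7, 8} must be used), so seat 7 = 6.
The 7 still-open variables together cover exactly {1, 2, 3, 4, 5, 7, 8} — 7 values for 7 variables — and 1 appears only in seat 5's list, so seat 5 = 1.
The 6 still-open variables draw from only 6 values {2, 3, 4, 5, 7, 8}, so each is used; only seat 2 can be 4, hence seat 2 = 4.
seat 1 and seat 3 share exactly the 2 values {7, 8}; by pigeonhole those values go to them, so strike 7, 8 from seat 4.
No further eliminations apply; seat 8 can still be any of 2, 3, 5.

2, 3, 5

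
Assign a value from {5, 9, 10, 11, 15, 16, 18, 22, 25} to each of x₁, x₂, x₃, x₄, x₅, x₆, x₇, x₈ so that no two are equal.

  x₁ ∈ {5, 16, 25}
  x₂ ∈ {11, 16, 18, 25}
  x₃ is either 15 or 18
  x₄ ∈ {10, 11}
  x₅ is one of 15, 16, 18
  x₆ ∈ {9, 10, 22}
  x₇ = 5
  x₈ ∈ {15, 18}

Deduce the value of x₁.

25

x₇'s domain is down to {5}, so x₇ = 5. Eliminate 5 elsewhere: x₁.
The 2 variables x₃ and x₈ are confined to {15, 18}, which locks those values in; drop them from x₂, x₅.
x₅'s domain is down to {16}, so x₅ = 16. Strike 16 from x₁, x₂.
So x₁ = 25.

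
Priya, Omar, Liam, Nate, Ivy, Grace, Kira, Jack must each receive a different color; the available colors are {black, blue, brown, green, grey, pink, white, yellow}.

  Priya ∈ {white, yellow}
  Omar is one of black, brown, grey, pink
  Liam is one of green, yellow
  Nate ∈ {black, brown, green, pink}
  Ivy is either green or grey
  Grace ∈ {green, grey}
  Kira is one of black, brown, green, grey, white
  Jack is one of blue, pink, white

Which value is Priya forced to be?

Among the 8 variables, blue fits only Jack (and all 8 values in {black, blue, brown, green, grey, pink, white, yellow} must be used), so Jack = blue.
Ivy and Grace share exactly the 2 values {green, grey}; by pigeonhole those values go to them, so strike green, grey from Omar, Liam, Nate, Kira.
Liam must be yellow (only option left). So Priya can't be yellow.
So Priya = white.

white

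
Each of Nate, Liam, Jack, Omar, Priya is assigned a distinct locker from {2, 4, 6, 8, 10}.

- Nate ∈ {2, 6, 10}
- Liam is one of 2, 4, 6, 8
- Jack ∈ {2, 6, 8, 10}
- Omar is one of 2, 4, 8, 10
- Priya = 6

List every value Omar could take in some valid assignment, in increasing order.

Priya's domain is down to {6}, so Priya = 6. Remove 6 from Nate, Liam, Jack.
No further eliminations apply; Omar can still be any of 2, 4, 8, 10.

2, 4, 8, 10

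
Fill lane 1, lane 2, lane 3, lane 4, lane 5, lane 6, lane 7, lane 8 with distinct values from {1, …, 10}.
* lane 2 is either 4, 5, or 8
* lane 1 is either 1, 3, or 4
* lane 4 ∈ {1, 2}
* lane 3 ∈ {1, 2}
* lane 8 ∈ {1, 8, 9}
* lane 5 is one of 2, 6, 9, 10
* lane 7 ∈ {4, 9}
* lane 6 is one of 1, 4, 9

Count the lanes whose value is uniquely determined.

3

lane 3 and lane 4 between them cover only {1, 2} — a naked pair. Remove those values from lane 1, lane 5, lane 6, lane 8.
The 2 variables lane 6 and lane 7 are confined to {4, 9}, which locks those values in; drop them from lane 1, lane 2, lane 5, lane 8.
lane 1's domain is down to {3}, so lane 1 = 3.
lane 8's domain is down to {8}, so lane 8 = 8. Strike 8 from lane 2.
That leaves lane 2 = 5.
Determined: lane 1=3, lane 2=5, lane 8=8. The other lanes each still have more than one consistent value. That makes 3.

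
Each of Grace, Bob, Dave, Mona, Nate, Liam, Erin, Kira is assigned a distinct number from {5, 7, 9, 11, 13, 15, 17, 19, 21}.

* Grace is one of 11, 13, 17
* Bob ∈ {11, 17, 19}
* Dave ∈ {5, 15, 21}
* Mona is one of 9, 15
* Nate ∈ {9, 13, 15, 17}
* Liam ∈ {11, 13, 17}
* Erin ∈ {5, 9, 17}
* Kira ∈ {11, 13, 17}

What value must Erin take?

The 8 variables together cover exactly {5, 9, 11, 13, 15, 17, 19, 21} — 8 values for 8 variables — and 19 appears only in Bob's list, so Bob = 19.
The 7 still-open variables together cover exactly {5, 9, 11, 13, 15, 17, 21} — 7 values for 7 variables — and 21 appears only in Dave's list, so Dave = 21.
The 6 still-open variables draw from only 6 values {5, 9, 11, 13, 15, 17}, so each is used; only Erin can be 5, hence Erin = 5.

5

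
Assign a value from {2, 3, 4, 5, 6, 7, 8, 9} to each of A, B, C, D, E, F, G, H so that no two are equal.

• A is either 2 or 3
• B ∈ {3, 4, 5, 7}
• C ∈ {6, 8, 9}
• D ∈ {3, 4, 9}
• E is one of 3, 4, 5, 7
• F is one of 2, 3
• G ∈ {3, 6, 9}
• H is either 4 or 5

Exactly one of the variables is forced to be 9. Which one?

D

The 8 variables draw from only 8 values {2, 3, 4, 5, 6, 7, 8, 9}, so each is used; only C can be 8, hence C = 8.
The 7 still-open variables draw from only 7 values {2, 3, 4, 5, 6, 7, 9}, so each is used; only G can be 6, hence G = 6.
Among the 6 still-open variables, 9 fits only D (and all 6 values in {2, 3, 4, 5, 7, 9} must be used), so D = 9.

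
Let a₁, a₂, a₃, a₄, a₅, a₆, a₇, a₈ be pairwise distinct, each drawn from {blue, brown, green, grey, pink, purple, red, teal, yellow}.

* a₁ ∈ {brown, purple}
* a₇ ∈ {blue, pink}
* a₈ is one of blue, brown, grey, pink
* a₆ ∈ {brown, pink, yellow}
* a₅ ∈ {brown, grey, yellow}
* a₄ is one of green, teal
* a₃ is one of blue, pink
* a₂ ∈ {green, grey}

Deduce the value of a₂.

Among the 8 variables, purple fits only a₁ (and all 8 values in {blue, brown, green, grey, pink, purple, teal, yellow} must be used), so a₁ = purple.
Among the 7 still-open variables, teal fits only a₄ (and all 7 values in {blue, brown, green, grey, pink, teal, yellow} must be used), so a₄ = teal.
The 6 still-open variables draw from only 6 values {blue, brown, green, grey, pink, yellow}, so each is used; only a₂ can be green, hence a₂ = green.

green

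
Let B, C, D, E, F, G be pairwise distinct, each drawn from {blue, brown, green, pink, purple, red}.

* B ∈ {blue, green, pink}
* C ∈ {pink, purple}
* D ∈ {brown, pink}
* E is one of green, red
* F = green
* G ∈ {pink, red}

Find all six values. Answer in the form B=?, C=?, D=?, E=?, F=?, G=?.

B=blue, C=purple, D=brown, E=red, F=green, G=pink

F's domain is down to {green}, so F = green. Strike green from B, E.
E's domain is down to {red}, so E = red. Strike red from G.
G must be pink (only option left). So B, C, D can't be pink.
B must be blue (only option left).
C's domain is down to {purple}, so C = purple.
D must be brown (only option left).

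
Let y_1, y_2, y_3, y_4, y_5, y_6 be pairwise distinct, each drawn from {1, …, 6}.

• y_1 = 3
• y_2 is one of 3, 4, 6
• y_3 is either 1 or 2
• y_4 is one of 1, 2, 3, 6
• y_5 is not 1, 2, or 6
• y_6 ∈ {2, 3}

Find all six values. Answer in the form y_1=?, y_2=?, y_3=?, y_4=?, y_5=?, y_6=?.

y_1 must be 3 (only option left). So y_2, y_4, y_5, y_6 can't be 3.
y_6's domain is down to {2}, so y_6 = 2. Remove 2 from y_3, y_4.
y_3 must be 1 (only option left). Strike 1 from y_4.
That leaves y_4 = 6. Eliminate 6 elsewhere: y_2.
That leaves y_2 = 4. Remove 4 from y_5.
That leaves y_5 = 5.

y_1=3, y_2=4, y_3=1, y_4=6, y_5=5, y_6=2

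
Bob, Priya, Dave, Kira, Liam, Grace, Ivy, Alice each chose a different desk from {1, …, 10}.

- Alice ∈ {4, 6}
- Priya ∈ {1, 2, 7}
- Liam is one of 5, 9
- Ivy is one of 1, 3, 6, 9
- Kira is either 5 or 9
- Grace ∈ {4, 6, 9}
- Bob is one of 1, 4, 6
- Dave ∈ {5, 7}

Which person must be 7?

Dave

The 8 variables together cover exactly {1, 2, 3, 4, 5, 6, 7, 9} — 8 values for 8 variables — and 2 appears only in Priya's list, so Priya = 2.
The 7 still-open variables draw from only 7 values {1, 3, 4, 5, 6, 7, 9}, so each is used; only Ivy can be 3, hence Ivy = 3.
Among the 6 still-open variables, 1 fits only Bob (and all 6 values in {1, 4, 5, 6, 7, 9} must be used), so Bob = 1.
Among the 5 still-open variables, 7 fits only Dave (and all 5 values in {4, 5, 6, 7, 9} must be used), so Dave = 7.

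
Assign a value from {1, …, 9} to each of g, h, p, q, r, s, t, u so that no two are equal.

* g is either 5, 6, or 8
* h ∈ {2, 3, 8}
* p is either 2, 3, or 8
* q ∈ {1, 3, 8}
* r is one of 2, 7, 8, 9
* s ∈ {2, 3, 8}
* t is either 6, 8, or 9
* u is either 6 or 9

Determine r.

Among the 8 variables, 1 fits only q (and all 8 values in {1, 2, 3, 5, 6, 7, 8, 9} must be used), so q = 1.
Among the 7 still-open variables, 5 fits only g (and all 7 values in {2, 3, 5, 6, 7, 8, 9} must be used), so g = 5.
The 6 still-open variables draw from only 6 values {2, 3, 6, 7, 8, 9}, so each is used; only r can be 7, hence r = 7.

7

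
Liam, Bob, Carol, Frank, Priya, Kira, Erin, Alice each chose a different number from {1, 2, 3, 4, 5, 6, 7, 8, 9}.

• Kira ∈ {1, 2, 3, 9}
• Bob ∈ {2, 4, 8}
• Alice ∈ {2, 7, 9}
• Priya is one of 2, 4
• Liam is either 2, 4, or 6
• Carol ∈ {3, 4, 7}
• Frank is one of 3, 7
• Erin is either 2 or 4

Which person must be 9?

Alice

The 8 variables together cover exactly {1, 2, 3, 4, 6, 7, 8, 9} — 8 values for 8 variables — and 1 appears only in Kira's list, so Kira = 1.
The 7 still-open variables together cover exactly {2, 3, 4, 6, 7, 8, 9} — 7 values for 7 variables — and 6 appears only in Liam's list, so Liam = 6.
Among the 6 still-open variables, 8 fits only Bob (and all 6 values in {2, 3, 4, 7, 8, 9} must be used), so Bob = 8.
Among the 5 still-open variables, 9 fits only Alice (and all 5 values in {2, 3, 4, 7, 9} must be used), so Alice = 9.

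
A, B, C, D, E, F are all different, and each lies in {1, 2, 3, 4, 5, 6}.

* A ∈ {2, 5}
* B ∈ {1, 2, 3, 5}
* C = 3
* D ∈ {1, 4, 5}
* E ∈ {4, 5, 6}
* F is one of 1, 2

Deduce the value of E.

C must be 3 (only option left). Strike 3 from B.
Among the 5 still-open variables, 6 fits only E (and all 5 values in {1, 2, 4, 5, 6} must be used), so E = 6.

6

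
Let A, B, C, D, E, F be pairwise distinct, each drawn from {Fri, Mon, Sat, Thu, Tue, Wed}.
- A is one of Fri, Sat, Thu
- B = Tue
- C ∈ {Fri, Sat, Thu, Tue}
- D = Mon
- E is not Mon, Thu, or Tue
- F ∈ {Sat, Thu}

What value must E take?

Wed

B has just one choice, so B = Tue. Eliminate Tue elsewhere: C.
D's domain is down to {Mon}, so D = Mon.
The 4 still-open variables together cover exactly {Fri, Sat, Thu, Wed} — 4 values for 4 variables — and Wed appears only in E's list, so E = Wed.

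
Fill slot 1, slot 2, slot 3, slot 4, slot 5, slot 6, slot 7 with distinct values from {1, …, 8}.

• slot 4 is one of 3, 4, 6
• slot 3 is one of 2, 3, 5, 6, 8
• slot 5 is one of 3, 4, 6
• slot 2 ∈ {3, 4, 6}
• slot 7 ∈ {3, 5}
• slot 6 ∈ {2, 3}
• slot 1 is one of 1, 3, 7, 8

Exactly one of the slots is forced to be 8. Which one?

slot 3

The 3 variables slot 2, slot 4, slot 5 are confined to {3, 4, 6}, which locks those values in; drop them from slot 1, slot 3, slot 6, slot 7.
slot 6's domain is down to {2}, so slot 6 = 2. Remove 2 from slot 3.
slot 7's domain is down to {5}, so slot 7 = 5. Remove 5 from slot 3.
So 8 goes to slot 3.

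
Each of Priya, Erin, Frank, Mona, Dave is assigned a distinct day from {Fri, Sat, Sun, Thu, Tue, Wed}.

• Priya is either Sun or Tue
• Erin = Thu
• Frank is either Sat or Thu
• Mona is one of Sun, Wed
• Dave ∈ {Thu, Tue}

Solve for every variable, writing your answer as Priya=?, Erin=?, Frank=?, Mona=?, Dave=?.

Erin must be Thu (only option left). Eliminate Thu elsewhere: Frank, Dave.
Frank has just one choice, so Frank = Sat.
Dave must be Tue (only option left). So Priya can't be Tue.
Priya must be Sun (only option left). So Mona can't be Sun.
That leaves Mona = Wed.

Priya=Sun, Erin=Thu, Frank=Sat, Mona=Wed, Dave=Tue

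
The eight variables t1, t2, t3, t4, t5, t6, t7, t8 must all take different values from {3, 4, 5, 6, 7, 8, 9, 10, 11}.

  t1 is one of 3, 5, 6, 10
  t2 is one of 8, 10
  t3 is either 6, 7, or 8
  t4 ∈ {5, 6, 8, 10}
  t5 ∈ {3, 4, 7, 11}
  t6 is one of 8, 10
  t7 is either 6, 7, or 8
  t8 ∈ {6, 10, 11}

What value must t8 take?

11

Among the 8 variables, 4 fits only t5 (and all 8 values in {3, 4, 5, 6, 7, 8, 10, 11} must be used), so t5 = 4.
The 7 still-open variables draw from only 7 values {3, 5, 6, 7, 8, 10, 11}, so each is used; only t1 can be 3, hence t1 = 3.
The 6 still-open variables together cover exactly {5, 6, 7, 8, 10, 11} — 6 values for 6 variables — and 5 appears only in t4's list, so t4 = 5.
The 5 still-open variables together cover exactly {6, 7, 8, 10, 11} — 5 values for 5 variables — and 11 appears only in t8's list, so t8 = 11.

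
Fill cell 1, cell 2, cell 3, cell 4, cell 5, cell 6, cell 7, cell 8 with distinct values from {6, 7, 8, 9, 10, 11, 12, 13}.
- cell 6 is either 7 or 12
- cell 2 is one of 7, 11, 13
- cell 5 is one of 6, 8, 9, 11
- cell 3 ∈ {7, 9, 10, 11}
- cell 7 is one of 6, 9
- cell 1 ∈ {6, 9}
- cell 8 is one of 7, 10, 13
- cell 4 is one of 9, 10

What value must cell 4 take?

10

Among the 8 variables, 8 fits only cell 5 (and all 8 values in {6, 7, 8, 9, 10, 11, 12, 13} must be used), so cell 5 = 8.
The 7 still-open variables draw from only 7 values {6, 7, 9, 10, 11, 12, 13}, so each is used; only cell 6 can be 12, hence cell 6 = 12.
The 2 variables cell 1 and cell 7 are confined to {6, 9}, which locks those values in; drop them from cell 3, cell 4.
So cell 4 = 10.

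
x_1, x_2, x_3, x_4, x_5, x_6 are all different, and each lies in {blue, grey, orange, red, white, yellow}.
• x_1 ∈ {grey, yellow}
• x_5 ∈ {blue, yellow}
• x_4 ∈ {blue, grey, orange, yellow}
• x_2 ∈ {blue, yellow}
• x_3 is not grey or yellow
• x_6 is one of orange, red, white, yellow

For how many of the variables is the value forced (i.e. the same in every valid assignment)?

The 2 variables x_2 and x_5 are confined to {blue, yellow}, which locks those values in; drop them from x_1, x_3, x_4, x_6.
x_1 must be grey (only option left). So x_4 can't be grey.
x_4 must be orange (only option left). Eliminate orange elsewhere: x_3, x_6.
Determined: x_1=grey, x_4=orange. The other variables each still have more than one consistent value. That makes 2.

2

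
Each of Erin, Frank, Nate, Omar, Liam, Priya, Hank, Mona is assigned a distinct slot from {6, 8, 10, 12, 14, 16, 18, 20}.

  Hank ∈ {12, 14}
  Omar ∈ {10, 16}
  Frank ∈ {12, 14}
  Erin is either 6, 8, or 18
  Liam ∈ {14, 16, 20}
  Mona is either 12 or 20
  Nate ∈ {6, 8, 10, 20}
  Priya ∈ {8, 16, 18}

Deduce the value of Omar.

10

Frank and Hank between them cover only {12, 14} — a naked pair. Remove those values from Liam, Mona.
Mona must be 20 (only option left). So Nate, Liam can't be 20.
Liam's domain is down to {16}, so Liam = 16. Eliminate 16 elsewhere: Omar, Priya.
So Omar = 10.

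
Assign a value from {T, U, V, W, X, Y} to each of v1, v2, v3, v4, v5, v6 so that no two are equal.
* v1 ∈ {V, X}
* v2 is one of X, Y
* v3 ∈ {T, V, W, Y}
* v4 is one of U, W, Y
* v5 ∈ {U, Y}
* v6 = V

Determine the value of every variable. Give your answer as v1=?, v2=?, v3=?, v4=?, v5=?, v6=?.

v1=X, v2=Y, v3=T, v4=W, v5=U, v6=V

v6 must be V (only option left). Remove V from v1, v3.
v1 has just one choice, so v1 = X. Strike X from v2.
v2 must be Y (only option left). Strike Y from v3, v4, v5.
That leaves v5 = U. Strike U from v4.
v4 has just one choice, so v4 = W. Strike W from v3.
v3's domain is down to {T}, so v3 = T.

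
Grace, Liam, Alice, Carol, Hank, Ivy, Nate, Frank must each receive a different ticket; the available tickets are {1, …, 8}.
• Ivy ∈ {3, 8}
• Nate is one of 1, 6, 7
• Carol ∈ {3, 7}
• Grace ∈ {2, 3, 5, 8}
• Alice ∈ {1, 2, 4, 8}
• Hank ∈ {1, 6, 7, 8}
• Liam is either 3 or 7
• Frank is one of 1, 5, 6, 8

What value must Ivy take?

8

The 8 variables draw from only 8 values {1, 2, 3, 4, 5, 6, 7, 8}, so each is used; only Alice can be 4, hence Alice = 4.
The 7 still-open variables draw from only 7 values {1, 2, 3, 5, 6, 7, 8}, so each is used; only Grace can be 2, hence Grace = 2.
Among the 6 still-open variables, 5 fits only Frank (and all 6 values in {1, 3, 5, 6, 7, 8} must be used), so Frank = 5.
The 2 variables Liam and Carol are confined to {3, 7}, which locks those values in; drop them from Hank, Ivy, Nate.
So Ivy = 8.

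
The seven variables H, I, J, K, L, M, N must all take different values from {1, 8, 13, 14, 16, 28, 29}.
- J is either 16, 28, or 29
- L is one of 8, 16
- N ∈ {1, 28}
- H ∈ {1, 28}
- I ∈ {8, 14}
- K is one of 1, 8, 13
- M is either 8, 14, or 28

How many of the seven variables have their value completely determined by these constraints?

3

Among the 7 variables, 13 fits only K (and all 7 values in {1, 8, 13, 14, 16, 28, 29} must be used), so K = 13.
Among the 6 still-open variables, 29 fits only J (and all 6 values in {1, 8, 14, 16, 28, 29} must be used), so J = 29.
Among the 5 still-open variables, 16 fits only L (and all 5 values in {1, 8, 14, 16, 28} must be used), so L = 16.
H and N between them cover only {1, 28} — a naked pair. Remove those values from M.
Determined: J=29, K=13, L=16. The other variables each still have more than one consistent value. That makes 3.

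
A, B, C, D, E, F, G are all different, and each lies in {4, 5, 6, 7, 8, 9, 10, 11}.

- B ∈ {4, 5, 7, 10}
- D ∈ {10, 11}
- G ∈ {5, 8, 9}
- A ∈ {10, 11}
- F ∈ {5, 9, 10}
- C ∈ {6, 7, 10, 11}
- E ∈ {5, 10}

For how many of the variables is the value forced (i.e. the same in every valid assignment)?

The 2 variables A and D are confined to {10, 11}, which locks those values in; drop them from B, C, E, F.
That leaves E = 5. Eliminate 5 elsewhere: B, F, G.
F has just one choice, so F = 9. Remove 9 from G.
G's domain is down to {8}, so G = 8.
Determined: E=5, F=9, G=8. The other variables each still have more than one consistent value. That makes 3.

3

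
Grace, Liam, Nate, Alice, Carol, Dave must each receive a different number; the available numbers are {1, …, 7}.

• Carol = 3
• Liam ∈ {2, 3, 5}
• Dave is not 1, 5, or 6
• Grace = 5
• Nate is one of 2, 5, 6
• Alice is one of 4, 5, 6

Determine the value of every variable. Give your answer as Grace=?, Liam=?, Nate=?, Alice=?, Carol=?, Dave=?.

Grace must be 5 (only option left). Remove 5 from Liam, Nate, Alice.
Carol has just one choice, so Carol = 3. So Liam, Dave can't be 3.
Liam's domain is down to {2}, so Liam = 2. So Nate, Dave can't be 2.
Nate must be 6 (only option left). Eliminate 6 elsewhere: Alice.
That leaves Alice = 4. Eliminate 4 elsewhere: Dave.
Dave must be 7 (only option left).

Grace=5, Liam=2, Nate=6, Alice=4, Carol=3, Dave=7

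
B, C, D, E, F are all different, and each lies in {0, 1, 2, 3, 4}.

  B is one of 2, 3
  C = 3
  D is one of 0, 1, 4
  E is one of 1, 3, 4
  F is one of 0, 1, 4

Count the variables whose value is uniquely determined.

2

C must be 3 (only option left). Strike 3 from B, E.
B has just one choice, so B = 2.
Determined: B=2, C=3. The other variables each still have more than one consistent value. That makes 2.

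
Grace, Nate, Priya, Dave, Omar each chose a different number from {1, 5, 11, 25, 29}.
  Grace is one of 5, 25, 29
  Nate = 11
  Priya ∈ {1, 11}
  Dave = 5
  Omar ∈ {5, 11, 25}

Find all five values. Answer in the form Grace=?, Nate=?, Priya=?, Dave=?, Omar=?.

Grace=29, Nate=11, Priya=1, Dave=5, Omar=25

Nate has just one choice, so Nate = 11. Eliminate 11 elsewhere: Priya, Omar.
Priya's domain is down to {1}, so Priya = 1.
Dave has just one choice, so Dave = 5. Remove 5 from Grace, Omar.
Omar's domain is down to {25}, so Omar = 25. Strike 25 from Grace.
That leaves Grace = 29.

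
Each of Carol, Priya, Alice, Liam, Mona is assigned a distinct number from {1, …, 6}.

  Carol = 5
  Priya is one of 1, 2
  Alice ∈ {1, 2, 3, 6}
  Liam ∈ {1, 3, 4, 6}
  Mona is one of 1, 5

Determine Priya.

Carol must be 5 (only option left). Strike 5 from Mona.
That leaves Mona = 1. So Priya, Alice, Liam can't be 1.
So Priya = 2.

2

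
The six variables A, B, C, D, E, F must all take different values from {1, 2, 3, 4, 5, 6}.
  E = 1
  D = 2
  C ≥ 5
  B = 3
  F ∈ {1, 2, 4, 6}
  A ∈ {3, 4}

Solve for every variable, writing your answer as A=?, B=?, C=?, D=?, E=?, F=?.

B must be 3 (only option left). Eliminate 3 elsewhere: A.
That leaves D = 2. So F can't be 2.
E must be 1 (only option left). Eliminate 1 elsewhere: F.
A must be 4 (only option left). Remove 4 from F.
F has just one choice, so F = 6. Remove 6 from C.
That leaves C = 5.

A=4, B=3, C=5, D=2, E=1, F=6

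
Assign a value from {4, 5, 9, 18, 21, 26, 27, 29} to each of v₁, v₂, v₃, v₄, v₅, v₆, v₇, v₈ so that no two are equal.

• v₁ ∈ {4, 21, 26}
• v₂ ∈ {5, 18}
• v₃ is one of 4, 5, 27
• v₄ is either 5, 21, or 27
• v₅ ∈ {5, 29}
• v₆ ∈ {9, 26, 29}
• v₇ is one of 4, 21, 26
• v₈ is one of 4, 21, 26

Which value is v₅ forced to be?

Among the 8 variables, 9 fits only v₆ (and all 8 values in {4, 5, 9, 18, 21, 26, 27, 29} must be used), so v₆ = 9.
The 7 still-open variables draw from only 7 values {4, 5, 18, 21, 26, 27, 29}, so each is used; only v₂ can be 18, hence v₂ = 18.
Among the 6 still-open variables, 29 fits only v₅ (and all 6 values in {4, 5, 21, 26, 27, 29} must be used), so v₅ = 29.

29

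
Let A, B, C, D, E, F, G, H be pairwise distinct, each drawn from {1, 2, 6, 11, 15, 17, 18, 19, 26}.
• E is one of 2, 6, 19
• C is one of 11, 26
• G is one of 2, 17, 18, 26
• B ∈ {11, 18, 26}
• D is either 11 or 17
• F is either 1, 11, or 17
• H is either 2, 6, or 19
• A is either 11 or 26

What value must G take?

2

Among the 8 variables, 1 fits only F (and all 8 values in {1, 2, 6, 11, 17, 18, 19, 26} must be used), so F = 1.
The 2 variables A and C are confined to {11, 26}, which locks those values in; drop them from B, D, G.
B's domain is down to {18}, so B = 18. Remove 18 from G.
D must be 17 (only option left). Strike 17 from G.
So G = 2.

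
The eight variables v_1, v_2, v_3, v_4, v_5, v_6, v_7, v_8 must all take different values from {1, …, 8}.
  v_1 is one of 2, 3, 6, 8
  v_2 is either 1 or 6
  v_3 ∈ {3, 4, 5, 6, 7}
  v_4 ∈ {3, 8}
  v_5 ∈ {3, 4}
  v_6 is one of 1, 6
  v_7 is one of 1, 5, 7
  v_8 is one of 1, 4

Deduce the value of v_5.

The 8 variables together cover exactly {1, 2, 3, 4, 5, 6, 7, 8} — 8 values for 8 variables — and 2 appears only in v_1's list, so v_1 = 2.
The 7 still-open variables draw from only 7 values {1, 3, 4, 5, 6, 7, 8}, so each is used; only v_4 can be 8, hence v_4 = 8.
v_2 and v_6 share exactly the 2 values {1, 6}; by pigeonhole those values go to them, so strike 1, 6 from v_3, v_7, v_8.
v_8's domain is down to {4}, so v_8 = 4. Remove 4 from v_3, v_5.
So v_5 = 3.

3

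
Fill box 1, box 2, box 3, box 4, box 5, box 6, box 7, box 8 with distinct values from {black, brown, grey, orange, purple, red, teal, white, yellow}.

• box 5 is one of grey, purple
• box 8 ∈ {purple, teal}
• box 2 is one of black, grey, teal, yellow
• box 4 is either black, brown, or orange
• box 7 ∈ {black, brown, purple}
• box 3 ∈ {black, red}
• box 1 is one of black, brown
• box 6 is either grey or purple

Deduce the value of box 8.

Among the 8 variables, orange fits only box 4 (and all 8 values in {black, brown, grey, orange, purple, red, teal, yellow} must be used), so box 4 = orange.
The 7 still-open variables draw from only 7 values {black, brown, grey, purple, red, teal, yellow}, so each is used; only box 3 can be red, hence box 3 = red.
The 6 still-open variables draw from only 6 values {black, brown, grey, purple, teal, yellow}, so each is used; only box 2 can be yellow, hence box 2 = yellow.
Among the 5 still-open variables, teal fits only box 8 (and all 5 values in {black, brown, grey, purple, teal} must be used), so box 8 = teal.

teal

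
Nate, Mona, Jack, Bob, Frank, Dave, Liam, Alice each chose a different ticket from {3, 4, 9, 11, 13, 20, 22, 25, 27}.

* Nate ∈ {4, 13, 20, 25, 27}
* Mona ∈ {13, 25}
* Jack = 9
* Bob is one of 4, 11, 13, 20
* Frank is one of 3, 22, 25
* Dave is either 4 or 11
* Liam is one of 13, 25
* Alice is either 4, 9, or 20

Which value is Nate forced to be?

Jack's domain is down to {9}, so Jack = 9. Strike 9 from Alice.
Mona and Liam share exactly the 2 values {13, 25}; by pigeonhole those values go to them, so strike 13, 25 from Nate, Bob, Frank.
The 3 variables Bob, Dave, Alice are confined to {4, 11, 20}, which locks those values in; drop them from Nate.
So Nate = 27.

27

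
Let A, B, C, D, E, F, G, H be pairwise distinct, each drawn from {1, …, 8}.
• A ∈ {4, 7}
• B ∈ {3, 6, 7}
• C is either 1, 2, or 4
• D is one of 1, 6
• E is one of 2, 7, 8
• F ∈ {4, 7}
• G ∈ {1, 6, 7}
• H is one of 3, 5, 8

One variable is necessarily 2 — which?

C

Among the 8 variables, 5 fits only H (and all 8 values in {1, 2, 3, 4, 5, 6, 7, 8} must be used), so H = 5.
The 7 still-open variables together cover exactly {1, 2, 3, 4, 6, 7, 8} — 7 values for 7 variables — and 3 appears only in B's list, so B = 3.
The 6 still-open variables together cover exactly {1, 2, 4, 6, 7, 8} — 6 values for 6 variables — and 8 appears only in E's list, so E = 8.
Among the 5 still-open variables, 2 fits only C (and all 5 values in {1, 2, 4, 6, 7} must be used), so C = 2.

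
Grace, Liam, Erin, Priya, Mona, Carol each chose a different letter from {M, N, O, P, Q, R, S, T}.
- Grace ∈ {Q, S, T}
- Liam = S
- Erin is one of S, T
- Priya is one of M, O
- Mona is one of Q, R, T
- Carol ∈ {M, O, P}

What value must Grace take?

Q

Liam's domain is down to {S}, so Liam = S. Strike S from Grace, Erin.
Erin must be T (only option left). Eliminate T elsewhere: Grace, Mona.
So Grace = Q.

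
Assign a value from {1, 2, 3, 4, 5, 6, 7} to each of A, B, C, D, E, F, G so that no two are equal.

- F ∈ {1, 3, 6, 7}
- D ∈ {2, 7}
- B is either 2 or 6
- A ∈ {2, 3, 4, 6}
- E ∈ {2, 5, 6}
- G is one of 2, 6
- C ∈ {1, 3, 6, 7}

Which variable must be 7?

Among the 7 variables, 4 fits only A (and all 7 values in {1, 2, 3, 4, 5, 6, 7} must be used), so A = 4.
Among the 6 still-open variables, 5 fits only E (and all 6 values in {1, 2, 3, 5, 6, 7} must be used), so E = 5.
The 2 variables B and G are confined to {2, 6}, which locks those values in; drop them from C, D, F.
So 7 goes to D.

D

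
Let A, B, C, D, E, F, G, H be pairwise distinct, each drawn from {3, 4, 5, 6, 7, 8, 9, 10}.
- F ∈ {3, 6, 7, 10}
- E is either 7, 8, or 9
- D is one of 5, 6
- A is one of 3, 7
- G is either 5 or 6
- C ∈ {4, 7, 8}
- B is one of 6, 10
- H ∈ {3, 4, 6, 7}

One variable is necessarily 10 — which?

B

Among the 8 variables, 9 fits only E (and all 8 values in {3, 4, 5, 6, 7, 8, 9, 10} must be used), so E = 9.
The 7 still-open variables together cover exactly {3, 4, 5, 6, 7, 8, 10} — 7 values for 7 variables — and 8 appears only in C's list, so C = 8.
The 6 still-open variables draw from only 6 values {3, 4, 5, 6, 7, 10}, so each is used; only H can be 4, hence H = 4.
D and G share exactly the 2 values {5, 6}; by pigeonhole those values go to them, so strike 5, 6 from B, F.
So 10 goes to B.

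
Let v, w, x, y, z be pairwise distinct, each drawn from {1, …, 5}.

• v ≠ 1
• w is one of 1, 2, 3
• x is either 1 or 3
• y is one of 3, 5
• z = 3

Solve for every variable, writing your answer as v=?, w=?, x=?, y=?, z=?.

v=4, w=2, x=1, y=5, z=3

z has just one choice, so z = 3. So v, w, x, y can't be 3.
x's domain is down to {1}, so x = 1. Remove 1 from w.
y must be 5 (only option left). So v can't be 5.
w must be 2 (only option left). Strike 2 from v.
That leaves v = 4.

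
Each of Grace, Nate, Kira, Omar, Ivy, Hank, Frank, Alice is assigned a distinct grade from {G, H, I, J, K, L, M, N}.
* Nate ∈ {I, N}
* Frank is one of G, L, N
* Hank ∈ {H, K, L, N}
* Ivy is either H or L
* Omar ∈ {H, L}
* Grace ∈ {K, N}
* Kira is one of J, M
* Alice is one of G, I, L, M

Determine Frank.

G

The 8 variables draw from only 8 values {G, H, I, J, K, L, M, N}, so each is used; only Kira can be J, hence Kira = J.
Among the 7 still-open variables, M fits only Alice (and all 7 values in {G, H, I, K, L, M, N} must be used), so Alice = M.
Among the 6 still-open variables, G fits only Frank (and all 6 values in {G, H, I, K, L, N} must be used), so Frank = G.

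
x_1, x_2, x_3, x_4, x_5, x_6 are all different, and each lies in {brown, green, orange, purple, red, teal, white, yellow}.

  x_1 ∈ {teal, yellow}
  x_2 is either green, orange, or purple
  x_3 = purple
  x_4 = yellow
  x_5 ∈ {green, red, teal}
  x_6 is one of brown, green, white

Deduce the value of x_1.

teal

x_3 must be purple (only option left). Strike purple from x_2.
x_4 has just one choice, so x_4 = yellow. So x_1 can't be yellow.
So x_1 = teal.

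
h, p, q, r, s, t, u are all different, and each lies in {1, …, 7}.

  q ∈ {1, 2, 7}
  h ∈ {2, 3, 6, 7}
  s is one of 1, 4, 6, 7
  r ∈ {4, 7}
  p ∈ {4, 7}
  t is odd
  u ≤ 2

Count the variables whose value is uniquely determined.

Among the 7 variables, 5 fits only t (and all 7 values in {1, 2, 3, 4, 5, 6, 7} must be used), so t = 5.
The 6 still-open variables together cover exactly {1, 2, 3, 4, 6, 7} — 6 values for 6 variables — and 3 appears only in h's list, so h = 3.
The 5 still-open variables draw from only 5 values {1, 2, 4, 6, 7}, so each is used; only s can be 6, hence s = 6.
p and r between them cover only {4, 7} — a naked pair. Remove those values from q.
Determined: h=3, s=6, t=5. The other variables each still have more than one consistent value. That makes 3.

3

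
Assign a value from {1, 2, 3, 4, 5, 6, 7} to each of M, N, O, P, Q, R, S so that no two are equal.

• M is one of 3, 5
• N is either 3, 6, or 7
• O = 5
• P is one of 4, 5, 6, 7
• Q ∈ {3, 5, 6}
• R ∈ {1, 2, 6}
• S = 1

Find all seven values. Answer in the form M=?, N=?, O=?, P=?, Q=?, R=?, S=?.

O has just one choice, so O = 5. Strike 5 from M, P, Q.
S's domain is down to {1}, so S = 1. Eliminate 1 elsewhere: R.
M's domain is down to {3}, so M = 3. Eliminate 3 elsewhere: N, Q.
Q has just one choice, so Q = 6. Eliminate 6 elsewhere: N, P, R.
R must be 2 (only option left).
N has just one choice, so N = 7. Eliminate 7 elsewhere: P.
P has just one choice, so P = 4.

M=3, N=7, O=5, P=4, Q=6, R=2, S=1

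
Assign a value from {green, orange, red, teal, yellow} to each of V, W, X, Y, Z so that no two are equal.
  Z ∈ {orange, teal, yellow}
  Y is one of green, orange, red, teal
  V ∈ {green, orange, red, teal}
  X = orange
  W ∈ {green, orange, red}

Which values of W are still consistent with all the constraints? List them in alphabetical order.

green, red

X has just one choice, so X = orange. Strike orange from V, W, Y, Z.
The 4 still-open variables draw from only 4 values {green, red, teal, yellow}, so each is used; only Z can be yellow, hence Z = yellow.
No further eliminations apply; W can still be any of green, red.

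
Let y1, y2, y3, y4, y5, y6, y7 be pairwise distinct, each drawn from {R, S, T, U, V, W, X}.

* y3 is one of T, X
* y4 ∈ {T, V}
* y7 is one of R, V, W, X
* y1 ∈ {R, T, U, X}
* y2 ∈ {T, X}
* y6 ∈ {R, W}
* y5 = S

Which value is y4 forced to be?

V

y5's domain is down to {S}, so y5 = S.
Among the 6 still-open variables, U fits only y1 (and all 6 values in {R, T, U, V, W, X} must be used), so y1 = U.
y2 and y3 between them cover only {T, X} — a naked pair. Remove those values from y4, y7.
So y4 = V.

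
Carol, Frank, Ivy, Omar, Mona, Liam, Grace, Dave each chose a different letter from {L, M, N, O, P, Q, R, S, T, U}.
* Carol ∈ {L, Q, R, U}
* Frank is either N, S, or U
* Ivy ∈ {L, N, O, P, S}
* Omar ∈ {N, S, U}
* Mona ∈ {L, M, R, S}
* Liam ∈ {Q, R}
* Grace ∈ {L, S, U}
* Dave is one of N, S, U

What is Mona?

M

The 3 variables Frank, Omar, Dave are confined to {N, S, U}, which locks those values in; drop them from Carol, Ivy, Mona, Grace.
That leaves Grace = L. Remove L from Carol, Ivy, Mona.
Carol and Liam share exactly the 2 values {Q, R}; by pigeonhole those values go to them, so strike Q, R from Mona.
So Mona = M.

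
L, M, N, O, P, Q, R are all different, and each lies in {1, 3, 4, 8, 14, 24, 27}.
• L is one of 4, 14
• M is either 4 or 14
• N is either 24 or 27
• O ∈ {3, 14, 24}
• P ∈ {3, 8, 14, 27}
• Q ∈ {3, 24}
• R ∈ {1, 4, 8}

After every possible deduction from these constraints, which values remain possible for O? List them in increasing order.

The 7 variables together cover exactly {1, 3, 4, 8, 14, 24, 27} — 7 values for 7 variables — and 1 appears only in R's list, so R = 1.
The 6 still-open variables draw from only 6 values {3, 4, 8, 14, 24, 27}, so each is used; only P can be 8, hence P = 8.
The 5 still-open variables together cover exactly {3, 4, 14, 24, 27} — 5 values for 5 variables — and 27 appears only in N's list, so N = 27.
The 2 variables L and M are confined to {4, 14}, which locks those values in; drop them from O.
No further eliminations apply; O can still be any of 3, 24.

3, 24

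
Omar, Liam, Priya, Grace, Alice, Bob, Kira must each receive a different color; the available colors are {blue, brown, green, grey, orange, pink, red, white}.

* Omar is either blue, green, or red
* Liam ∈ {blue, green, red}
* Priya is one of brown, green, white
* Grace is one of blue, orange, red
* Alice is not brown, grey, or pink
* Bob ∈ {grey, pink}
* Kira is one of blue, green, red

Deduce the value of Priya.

brown

The 3 variables Omar, Liam, Kira are confined to {blue, green, red}, which locks those values in; drop them from Priya, Grace, Alice.
Grace has just one choice, so Grace = orange. So Alice can't be orange.
Alice has just one choice, so Alice = white. So Priya can't be white.
So Priya = brown.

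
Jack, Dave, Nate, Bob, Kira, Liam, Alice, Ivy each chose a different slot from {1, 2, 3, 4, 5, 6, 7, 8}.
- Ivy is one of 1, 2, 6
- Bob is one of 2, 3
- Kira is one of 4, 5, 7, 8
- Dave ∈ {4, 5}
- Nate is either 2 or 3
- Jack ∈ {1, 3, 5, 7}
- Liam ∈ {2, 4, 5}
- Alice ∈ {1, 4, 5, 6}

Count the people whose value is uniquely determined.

2

The 8 variables draw from only 8 values {1, 2, 3, 4, 5, 6, 7, 8}, so each is used; only Kira can be 8, hence Kira = 8.
The 7 still-open variables draw from only 7 values {1, 2, 3, 4, 5, 6, 7}, so each is used; only Jack can be 7, hence Jack = 7.
Nate and Bob between them cover only {2, 3} — a naked pair. Remove those values from Liam, Ivy.
The 2 variables Dave and Liam are confined to {4, 5}, which locks those values in; drop them from Alice.
Determined: Jack=7, Kira=8. The other people each still have more than one consistent value. That makes 2.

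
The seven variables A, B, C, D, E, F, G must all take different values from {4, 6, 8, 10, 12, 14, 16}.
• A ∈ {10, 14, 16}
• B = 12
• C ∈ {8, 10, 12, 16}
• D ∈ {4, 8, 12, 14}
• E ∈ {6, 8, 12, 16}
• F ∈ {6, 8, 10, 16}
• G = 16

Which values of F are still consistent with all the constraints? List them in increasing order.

B must be 12 (only option left). Remove 12 from C, D, E.
G's domain is down to {16}, so G = 16. Eliminate 16 elsewhere: A, C, E, F.
The 5 still-open variables together cover exactly {4, 6, 8, 10, 14} — 5 values for 5 variables — and 4 appears only in D's list, so D = 4.
The 4 still-open variables draw from only 4 values {6, 8, 10, 14}, so each is used; only A can be 14, hence A = 14.
No further eliminations apply; F can still be any of 6, 8, 10.

6, 8, 10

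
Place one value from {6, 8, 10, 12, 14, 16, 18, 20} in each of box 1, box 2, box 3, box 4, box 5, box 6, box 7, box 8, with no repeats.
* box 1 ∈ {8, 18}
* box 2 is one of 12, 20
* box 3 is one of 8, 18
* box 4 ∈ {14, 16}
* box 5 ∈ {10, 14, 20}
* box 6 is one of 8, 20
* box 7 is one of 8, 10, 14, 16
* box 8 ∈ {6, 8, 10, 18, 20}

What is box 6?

The 8 variables together cover exactly {6, 8, 10, 12, 14, 16, 18, 20} — 8 values for 8 variables — and 6 appears only in box 8's list, so box 8 = 6.
Among the 7 still-open variables, 12 fits only box 2 (and all 7 values in {8, 10, 12, 14, 16, 18, 20} must be used), so box 2 = 12.
The 2 variables box 1 and box 3 are confined to {8, 18}, which locks those values in; drop them from box 6, box 7.
So box 6 = 20.

20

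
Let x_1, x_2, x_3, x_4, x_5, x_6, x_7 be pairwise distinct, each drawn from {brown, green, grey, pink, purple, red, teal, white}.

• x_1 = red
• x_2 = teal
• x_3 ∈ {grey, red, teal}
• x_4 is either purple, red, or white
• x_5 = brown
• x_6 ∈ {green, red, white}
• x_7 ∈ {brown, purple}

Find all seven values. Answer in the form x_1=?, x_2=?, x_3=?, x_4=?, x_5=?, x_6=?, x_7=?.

x_1=red, x_2=teal, x_3=grey, x_4=white, x_5=brown, x_6=green, x_7=purple

x_1 must be red (only option left). So x_3, x_4, x_6 can't be red.
x_2 must be teal (only option left). Eliminate teal elsewhere: x_3.
x_3 must be grey (only option left).
x_5 has just one choice, so x_5 = brown. Strike brown from x_7.
x_7 has just one choice, so x_7 = purple. Strike purple from x_4.
x_4 has just one choice, so x_4 = white. Remove white from x_6.
x_6 has just one choice, so x_6 = green.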